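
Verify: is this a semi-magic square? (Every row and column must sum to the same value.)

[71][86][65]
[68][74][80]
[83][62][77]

Yes

Row 1: 71 + 86 + 65 = 222.
Row 2: 68 + 74 + 80 = 222.
Row 3: 83 + 62 + 77 = 222.
Column 1: 71 + 68 + 83 = 222.
Column 2: 86 + 74 + 62 = 222.
Column 3: 65 + 80 + 77 = 222.
All lines sum to 222.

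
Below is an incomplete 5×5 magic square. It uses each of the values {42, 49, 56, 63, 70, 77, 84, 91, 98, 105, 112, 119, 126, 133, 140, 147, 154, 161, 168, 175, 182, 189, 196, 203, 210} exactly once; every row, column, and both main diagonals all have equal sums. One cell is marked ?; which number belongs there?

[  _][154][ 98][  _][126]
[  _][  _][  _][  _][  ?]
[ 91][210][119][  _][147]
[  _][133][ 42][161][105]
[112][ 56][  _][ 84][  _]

49

The 25 entries sum to 3150, so each line sums to 3150/5 = 630.
Row 3: 91 + 210 + 119 + 147 + ? = 630, so (3,4) = 63.
The remaining cell in row 4 is (4,1) = 630 − 441 = 189.
Column 2 must total 630; the given cells sum to 553, so (2,2) = 77.
From anti-diagonal, 630 − (126 + 119 + 133 + 112) gives (2,4) = 140.
The remaining cell in column 4 is (1,4) = 630 − 448 = 182.
Row 1: 154 + 98 + 182 + 126 + ? = 630, so (1,1) = 70.
Column 1: 70 + 91 + 189 + 112 + ? = 630, so (2,1) = 168.
From main diagonal, 630 − (70 + 77 + 119 + 161) gives (5,5) = 203.
The remaining cell in row 5 is (5,3) = 630 − 455 = 175.
Column 3 needs 630; the known cells sum to 434, so (2,3) = 196.
Column 5 must total 630; the given cells sum to 581, so (2,5) = 49.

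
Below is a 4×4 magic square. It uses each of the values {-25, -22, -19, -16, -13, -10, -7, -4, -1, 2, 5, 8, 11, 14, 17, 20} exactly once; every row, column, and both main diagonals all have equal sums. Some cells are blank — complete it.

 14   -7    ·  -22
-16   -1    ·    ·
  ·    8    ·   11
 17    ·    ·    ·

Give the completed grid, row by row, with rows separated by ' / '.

The 16 entries sum to -40, so each line sums to -40/4 = -10.
Using row 1: 14 + (-7) + (-22) + ? → (1,3) = -10 − (-15) = 5.
Column 1 must total -10; the given cells sum to 15, so (3,1) = -25.
Using column 2: -7 + (-1) + 8 + ? → (4,2) = -10 − 0 = -10.
Anti-diagonal needs -10; the known cells sum to 3, so (2,3) = -13.
Row 2: -16 + (-1) + (-13) + ? = -10, so (2,4) = 20.
Row 3 must total -10; the given cells sum to -6, so (3,3) = -4.
Column 3 must total -10; the given cells sum to -12, so (4,3) = 2.
Column 4: -22 + 20 + 11 + ? = -10, so (4,4) = -19.

14 -7 5 -22 / -16 -1 -13 20 / -25 8 -4 11 / 17 -10 2 -19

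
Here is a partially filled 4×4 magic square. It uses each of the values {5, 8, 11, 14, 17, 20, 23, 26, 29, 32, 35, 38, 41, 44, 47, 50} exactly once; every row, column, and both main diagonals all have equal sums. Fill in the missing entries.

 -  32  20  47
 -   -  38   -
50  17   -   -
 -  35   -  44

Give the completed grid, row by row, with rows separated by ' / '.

The 16 entries sum to 440, so each line sums to 440/4 = 110.
From row 1, 110 − (32 + 20 + 47) gives (1,1) = 11.
The remaining cell in column 2 is (2,2) = 110 − 84 = 26.
The remaining cell in main diagonal is (3,3) = 110 − 81 = 29.
Anti-diagonal needs 110; the known cells sum to 102, so (4,1) = 8.
Using row 3: 50 + 17 + 29 + ? → (3,4) = 110 − 96 = 14.
Row 4: 8 + 35 + 44 + ? = 110, so (4,3) = 23.
From column 1, 110 − (11 + 50 + 8) gives (2,1) = 41.
Column 4: 47 + 14 + 44 + ? = 110, so (2,4) = 5.

11 32 20 47 / 41 26 38 5 / 50 17 29 14 / 8 35 23 44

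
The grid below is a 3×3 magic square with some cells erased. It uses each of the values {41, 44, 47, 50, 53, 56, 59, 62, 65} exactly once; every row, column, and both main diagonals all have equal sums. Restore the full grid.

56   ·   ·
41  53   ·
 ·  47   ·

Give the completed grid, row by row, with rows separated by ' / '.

56 59 44 / 41 53 65 / 62 47 50

The 9 entries sum to 477, so each line sums to 477/3 = 159.
Row 2: 41 + 53 + ? = 159, so (2,3) = 65.
Column 1 needs 159; the known cells sum to 97, so (3,1) = 62.
Column 2 must total 159; the given cells sum to 100, so (1,2) = 59.
Using main diagonal: 56 + 53 + ? → (3,3) = 159 − 109 = 50.
Anti-diagonal needs 159; the known cells sum to 115, so (1,3) = 44.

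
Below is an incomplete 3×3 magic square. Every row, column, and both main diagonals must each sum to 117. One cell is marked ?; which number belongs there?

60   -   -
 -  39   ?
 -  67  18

53

Row 3: 67 + 18 + ? = 117, so (3,1) = 32.
The remaining cell in column 1 is (2,1) = 117 − 92 = 25.
Column 2: 39 + 67 + ? = 117, so (1,2) = 11.
Anti-diagonal must total 117; the given cells sum to 71, so (1,3) = 46.
Using row 2: 25 + 39 + ? → (2,3) = 117 − 64 = 53.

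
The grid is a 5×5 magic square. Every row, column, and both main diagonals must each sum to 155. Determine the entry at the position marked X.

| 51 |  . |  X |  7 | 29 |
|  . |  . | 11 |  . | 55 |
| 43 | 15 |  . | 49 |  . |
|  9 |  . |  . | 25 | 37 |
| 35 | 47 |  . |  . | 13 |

45

From column 1, 155 − (51 + 43 + 9 + 35) gives (2,1) = 17.
Using column 5: 29 + 55 + 37 + 13 + ? → (3,5) = 155 − 134 = 21.
Row 3 needs 155; the known cells sum to 128, so (3,3) = 27.
Using main diagonal: 51 + 27 + 25 + 13 + ? → (2,2) = 155 − 116 = 39.
Row 2: 17 + 39 + 11 + 55 + ? = 155, so (2,4) = 33.
Using column 4: 7 + 33 + 49 + 25 + ? → (5,4) = 155 − 114 = 41.
Anti-diagonal must total 155; the given cells sum to 124, so (4,2) = 31.
The remaining cell in row 4 is (4,3) = 155 − 102 = 53.
Row 5: 35 + 47 + 41 + 13 + ? = 155, so (5,3) = 19.
Column 2 must total 155; the given cells sum to 132, so (1,2) = 23.
Column 3: 11 + 27 + 53 + 19 + ? = 155, so (1,3) = 45.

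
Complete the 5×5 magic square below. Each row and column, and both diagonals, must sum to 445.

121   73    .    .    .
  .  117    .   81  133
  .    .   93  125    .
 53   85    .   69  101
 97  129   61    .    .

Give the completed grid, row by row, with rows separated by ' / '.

Row 4: 53 + 85 + 69 + 101 + ? = 445, so (4,3) = 137.
Using column 2: 73 + 117 + 85 + 129 + ? → (3,2) = 445 − 404 = 41.
From main diagonal, 445 − (121 + 117 + 93 + 69) gives (5,5) = 45.
Anti-diagonal: 81 + 93 + 85 + 97 + ? = 445, so (1,5) = 89.
Row 5 must total 445; the given cells sum to 332, so (5,4) = 113.
From column 4, 445 − (81 + 125 + 69 + 113) gives (1,4) = 57.
Column 5 needs 445; the known cells sum to 368, so (3,5) = 77.
Using row 1: 121 + 73 + 57 + 89 + ? → (1,3) = 445 − 340 = 105.
Using row 3: 41 + 93 + 125 + 77 + ? → (3,1) = 445 − 336 = 109.
Using column 1: 121 + 109 + 53 + 97 + ? → (2,1) = 445 − 380 = 65.
Column 3 needs 445; the known cells sum to 396, so (2,3) = 49.

121 73 105 57 89 / 65 117 49 81 133 / 109 41 93 125 77 / 53 85 137 69 101 / 97 129 61 113 45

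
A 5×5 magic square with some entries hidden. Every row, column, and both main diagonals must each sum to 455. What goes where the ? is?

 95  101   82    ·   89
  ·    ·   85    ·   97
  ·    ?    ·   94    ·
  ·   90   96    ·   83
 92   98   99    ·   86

From row 1, 455 − (95 + 101 + 82 + 89) gives (1,4) = 88.
Row 5 needs 455; the known cells sum to 375, so (5,4) = 80.
Column 3 needs 455; the known cells sum to 362, so (3,3) = 93.
Column 5 must total 455; the given cells sum to 355, so (3,5) = 100.
From anti-diagonal, 455 − (89 + 93 + 90 + 92) gives (2,4) = 91.
Column 4 must total 455; the given cells sum to 353, so (4,4) = 102.
Using main diagonal: 95 + 93 + 102 + 86 + ? → (2,2) = 455 − 376 = 79.
The remaining cell in row 2 is (2,1) = 455 − 352 = 103.
Row 4: 90 + 96 + 102 + 83 + ? = 455, so (4,1) = 84.
The remaining cell in column 1 is (3,1) = 455 − 374 = 81.
Column 2 needs 455; the known cells sum to 368, so (3,2) = 87.

87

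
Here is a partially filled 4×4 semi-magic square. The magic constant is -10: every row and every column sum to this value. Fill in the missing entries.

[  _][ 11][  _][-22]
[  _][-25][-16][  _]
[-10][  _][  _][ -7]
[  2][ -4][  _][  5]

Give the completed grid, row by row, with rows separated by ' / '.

-19 11 20 -22 / 17 -25 -16 14 / -10 8 -1 -7 / 2 -4 -13 5

From row 4, -10 − (2 + (-4) + 5) gives (4,3) = -13.
The remaining cell in column 2 is (3,2) = -10 − (-18) = 8.
The remaining cell in column 4 is (2,4) = -10 − (-24) = 14.
Using row 2: -25 + (-16) + 14 + ? → (2,1) = -10 − (-27) = 17.
Row 3: -10 + 8 + (-7) + ? = -10, so (3,3) = -1.
Column 1 needs -10; the known cells sum to 9, so (1,1) = -19.
Using column 3: -16 + (-1) + (-13) + ? → (1,3) = -10 − (-30) = 20.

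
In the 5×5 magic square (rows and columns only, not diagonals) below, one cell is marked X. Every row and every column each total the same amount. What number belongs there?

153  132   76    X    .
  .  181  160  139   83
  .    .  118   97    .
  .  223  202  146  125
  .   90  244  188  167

230

Column 3 is complete and sums to 800; that is the magic constant.
Row 2 needs 800; the known cells sum to 563, so (2,1) = 237.
From row 4, 800 − (223 + 202 + 146 + 125) gives (4,1) = 104.
The remaining cell in row 5 is (5,1) = 800 − 689 = 111.
The remaining cell in column 1 is (3,1) = 800 − 605 = 195.
The remaining cell in column 2 is (3,2) = 800 − 626 = 174.
Column 4: 139 + 97 + 146 + 188 + ? = 800, so (1,4) = 230.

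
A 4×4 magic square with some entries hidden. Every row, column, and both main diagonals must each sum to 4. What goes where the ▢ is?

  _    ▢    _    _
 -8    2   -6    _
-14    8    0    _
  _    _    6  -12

From row 2, 4 − (-8 + 2 + (-6)) gives (2,4) = 16.
The remaining cell in row 3 is (3,4) = 4 − (-6) = 10.
Column 3: -6 + 0 + 6 + ? = 4, so (1,3) = 4.
Using column 4: 16 + 10 + (-12) + ? → (1,4) = 4 − 14 = -10.
From main diagonal, 4 − (2 + 0 + (-12)) gives (1,1) = 14.
The remaining cell in anti-diagonal is (4,1) = 4 − (-8) = 12.
Row 1 needs 4; the known cells sum to 8, so (1,2) = -4.

-4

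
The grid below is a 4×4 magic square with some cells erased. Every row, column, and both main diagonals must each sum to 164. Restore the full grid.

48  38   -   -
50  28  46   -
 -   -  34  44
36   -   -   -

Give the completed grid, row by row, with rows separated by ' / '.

48 38 52 26 / 50 28 46 40 / 30 56 34 44 / 36 42 32 54

From row 2, 164 − (50 + 28 + 46) gives (2,4) = 40.
Using column 1: 48 + 50 + 36 + ? → (3,1) = 164 − 134 = 30.
Main diagonal needs 164; the known cells sum to 110, so (4,4) = 54.
Row 3 needs 164; the known cells sum to 108, so (3,2) = 56.
Column 2: 38 + 28 + 56 + ? = 164, so (4,2) = 42.
The remaining cell in column 4 is (1,4) = 164 − 138 = 26.
Row 1 needs 164; the known cells sum to 112, so (1,3) = 52.
Row 4: 36 + 42 + 54 + ? = 164, so (4,3) = 32.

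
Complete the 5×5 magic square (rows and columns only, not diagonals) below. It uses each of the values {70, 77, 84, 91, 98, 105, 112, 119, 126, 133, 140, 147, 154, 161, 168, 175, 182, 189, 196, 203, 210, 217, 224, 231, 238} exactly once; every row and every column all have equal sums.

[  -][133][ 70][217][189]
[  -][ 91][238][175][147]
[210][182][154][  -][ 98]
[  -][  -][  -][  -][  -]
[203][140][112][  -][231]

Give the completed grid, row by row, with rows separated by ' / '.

The 25 entries sum to 3850, so each line sums to 3850/5 = 770.
Row 1 needs 770; the known cells sum to 609, so (1,1) = 161.
Row 2 needs 770; the known cells sum to 651, so (2,1) = 119.
Row 3 needs 770; the known cells sum to 644, so (3,4) = 126.
Row 5 must total 770; the given cells sum to 686, so (5,4) = 84.
The remaining cell in column 1 is (4,1) = 770 − 693 = 77.
The remaining cell in column 2 is (4,2) = 770 − 546 = 224.
Using column 3: 70 + 238 + 154 + 112 + ? → (4,3) = 770 − 574 = 196.
The remaining cell in column 4 is (4,4) = 770 − 602 = 168.
Using column 5: 189 + 147 + 98 + 231 + ? → (4,5) = 770 − 665 = 105.

161 133 70 217 189 / 119 91 238 175 147 / 210 182 154 126 98 / 77 224 196 168 105 / 203 140 112 84 231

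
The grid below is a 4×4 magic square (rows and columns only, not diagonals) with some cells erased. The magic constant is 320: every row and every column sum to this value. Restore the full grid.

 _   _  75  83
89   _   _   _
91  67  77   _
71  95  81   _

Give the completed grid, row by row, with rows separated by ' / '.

The remaining cell in row 3 is (3,4) = 320 − 235 = 85.
From row 4, 320 − (71 + 95 + 81) gives (4,4) = 73.
Column 1: 89 + 91 + 71 + ? = 320, so (1,1) = 69.
Column 3: 75 + 77 + 81 + ? = 320, so (2,3) = 87.
The remaining cell in column 4 is (2,4) = 320 − 241 = 79.
Row 1 must total 320; the given cells sum to 227, so (1,2) = 93.
From row 2, 320 − (89 + 87 + 79) gives (2,2) = 65.

69 93 75 83 / 89 65 87 79 / 91 67 77 85 / 71 95 81 73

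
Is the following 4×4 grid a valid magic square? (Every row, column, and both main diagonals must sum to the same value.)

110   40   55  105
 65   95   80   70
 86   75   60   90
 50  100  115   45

No — column 1 sums to 311 but column 3 sums to 310.

Row 1: 110 + 40 + 55 + 105 = 310.
Row 2: 65 + 95 + 80 + 70 = 310.
Row 3: 86 + 75 + 60 + 90 = 311.
Row 4: 50 + 100 + 115 + 45 = 310.
Column 1: 110 + 65 + 86 + 50 = 311.
Column 2: 40 + 95 + 75 + 100 = 310.
Column 3: 55 + 80 + 60 + 115 = 310.
Column 4: 105 + 70 + 90 + 45 = 310.
Main diagonal: 110 + 95 + 60 + 45 = 310.
Anti-diagonal: 105 + 80 + 75 + 50 = 310.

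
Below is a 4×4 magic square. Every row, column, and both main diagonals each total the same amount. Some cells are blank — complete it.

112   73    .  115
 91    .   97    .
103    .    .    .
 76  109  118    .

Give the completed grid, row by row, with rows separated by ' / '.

Column 1 is already complete: 112 + 91 + 103 + 76 = 382, so that is the magic constant.
Row 1 must total 382; the given cells sum to 300, so (1,3) = 82.
Row 4 needs 382; the known cells sum to 303, so (4,4) = 79.
From column 3, 382 − (82 + 97 + 118) gives (3,3) = 85.
Main diagonal needs 382; the known cells sum to 276, so (2,2) = 106.
Anti-diagonal must total 382; the given cells sum to 288, so (3,2) = 94.
From row 2, 382 − (91 + 106 + 97) gives (2,4) = 88.
Using row 3: 103 + 94 + 85 + ? → (3,4) = 382 − 282 = 100.

112 73 82 115 / 91 106 97 88 / 103 94 85 100 / 76 109 118 79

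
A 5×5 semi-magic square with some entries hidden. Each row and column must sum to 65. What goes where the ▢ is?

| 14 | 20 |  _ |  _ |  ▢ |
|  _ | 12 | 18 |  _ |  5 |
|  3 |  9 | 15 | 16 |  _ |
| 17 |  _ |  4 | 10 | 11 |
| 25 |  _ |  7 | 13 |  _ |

8

From row 3, 65 − (3 + 9 + 15 + 16) gives (3,5) = 22.
Row 4 needs 65; the known cells sum to 42, so (4,2) = 23.
Column 1 needs 65; the known cells sum to 59, so (2,1) = 6.
From column 2, 65 − (20 + 12 + 9 + 23) gives (5,2) = 1.
The remaining cell in column 3 is (1,3) = 65 − 44 = 21.
Using row 2: 6 + 12 + 18 + 5 + ? → (2,4) = 65 − 41 = 24.
Row 5 must total 65; the given cells sum to 46, so (5,5) = 19.
Column 4: 24 + 16 + 10 + 13 + ? = 65, so (1,4) = 2.
Column 5 must total 65; the given cells sum to 57, so (1,5) = 8.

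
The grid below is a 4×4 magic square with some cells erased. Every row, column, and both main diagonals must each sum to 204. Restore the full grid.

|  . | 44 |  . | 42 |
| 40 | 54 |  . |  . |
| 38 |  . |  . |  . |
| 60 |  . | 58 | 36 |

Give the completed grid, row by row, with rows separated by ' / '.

Row 4 needs 204; the known cells sum to 154, so (4,2) = 50.
Using column 1: 40 + 38 + 60 + ? → (1,1) = 204 − 138 = 66.
Column 2: 44 + 54 + 50 + ? = 204, so (3,2) = 56.
Using main diagonal: 66 + 54 + 36 + ? → (3,3) = 204 − 156 = 48.
Anti-diagonal needs 204; the known cells sum to 158, so (2,3) = 46.
Row 1 needs 204; the known cells sum to 152, so (1,3) = 52.
Row 2: 40 + 54 + 46 + ? = 204, so (2,4) = 64.
From row 3, 204 − (38 + 56 + 48) gives (3,4) = 62.

66 44 52 42 / 40 54 46 64 / 38 56 48 62 / 60 50 58 36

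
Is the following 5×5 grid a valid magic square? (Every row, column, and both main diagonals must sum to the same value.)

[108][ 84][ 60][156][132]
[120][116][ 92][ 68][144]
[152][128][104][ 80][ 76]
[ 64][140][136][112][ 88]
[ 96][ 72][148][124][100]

Yes

Row 1: 108 + 84 + 60 + 156 + 132 = 540.
Row 2: 120 + 116 + 92 + 68 + 144 = 540.
Row 3: 152 + 128 + 104 + 80 + 76 = 540.
Row 4: 64 + 140 + 136 + 112 + 88 = 540.
Row 5: 96 + 72 + 148 + 124 + 100 = 540.
Column 1: 108 + 120 + 152 + 64 + 96 = 540.
Column 2: 84 + 116 + 128 + 140 + 72 = 540.
Column 3: 60 + 92 + 104 + 136 + 148 = 540.
Column 4: 156 + 68 + 80 + 112 + 124 = 540.
Column 5: 132 + 144 + 76 + 88 + 100 = 540.
Main diagonal: 108 + 116 + 104 + 112 + 100 = 540.
Anti-diagonal: 132 + 68 + 104 + 140 + 96 = 540.
All lines sum to 540.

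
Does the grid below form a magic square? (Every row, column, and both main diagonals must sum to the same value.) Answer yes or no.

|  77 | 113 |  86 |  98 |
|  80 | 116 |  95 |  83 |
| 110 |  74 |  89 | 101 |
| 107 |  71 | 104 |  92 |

Row 1: 77 + 113 + 86 + 98 = 374.
Row 2: 80 + 116 + 95 + 83 = 374.
Row 3: 110 + 74 + 89 + 101 = 374.
Row 4: 107 + 71 + 104 + 92 = 374.
Column 1: 77 + 80 + 110 + 107 = 374.
Column 2: 113 + 116 + 74 + 71 = 374.
Column 3: 86 + 95 + 89 + 104 = 374.
Column 4: 98 + 83 + 101 + 92 = 374.
Main diagonal: 77 + 116 + 89 + 92 = 374.
Anti-diagonal: 98 + 95 + 74 + 107 = 374.
All lines sum to 374.

Yes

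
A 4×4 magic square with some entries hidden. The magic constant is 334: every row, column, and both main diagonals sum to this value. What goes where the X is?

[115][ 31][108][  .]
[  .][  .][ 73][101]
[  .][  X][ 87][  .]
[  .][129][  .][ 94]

136

Row 1: 115 + 31 + 108 + ? = 334, so (1,4) = 80.
Using column 3: 108 + 73 + 87 + ? → (4,3) = 334 − 268 = 66.
From column 4, 334 − (80 + 101 + 94) gives (3,4) = 59.
Main diagonal must total 334; the given cells sum to 296, so (2,2) = 38.
Row 2: 38 + 73 + 101 + ? = 334, so (2,1) = 122.
Row 4 must total 334; the given cells sum to 289, so (4,1) = 45.
Column 1 needs 334; the known cells sum to 282, so (3,1) = 52.
From column 2, 334 − (31 + 38 + 129) gives (3,2) = 136.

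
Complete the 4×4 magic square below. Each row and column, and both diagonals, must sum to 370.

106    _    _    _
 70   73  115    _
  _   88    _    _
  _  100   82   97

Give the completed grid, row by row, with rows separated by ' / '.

Row 2 must total 370; the given cells sum to 258, so (2,4) = 112.
Using row 4: 100 + 82 + 97 + ? → (4,1) = 370 − 279 = 91.
Column 1 must total 370; the given cells sum to 267, so (3,1) = 103.
From column 2, 370 − (73 + 88 + 100) gives (1,2) = 109.
Main diagonal needs 370; the known cells sum to 276, so (3,3) = 94.
Anti-diagonal must total 370; the given cells sum to 294, so (1,4) = 76.
Row 1: 106 + 109 + 76 + ? = 370, so (1,3) = 79.
Row 3 needs 370; the known cells sum to 285, so (3,4) = 85.

106 109 79 76 / 70 73 115 112 / 103 88 94 85 / 91 100 82 97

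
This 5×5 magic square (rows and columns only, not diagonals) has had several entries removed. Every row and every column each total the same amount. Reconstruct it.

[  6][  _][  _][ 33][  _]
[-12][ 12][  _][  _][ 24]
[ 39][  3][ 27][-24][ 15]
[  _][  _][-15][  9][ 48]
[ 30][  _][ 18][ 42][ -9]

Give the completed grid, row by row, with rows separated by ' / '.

6 45 -6 33 -18 / -12 12 36 0 24 / 39 3 27 -24 15 / -3 21 -15 9 48 / 30 -21 18 42 -9

Row 3 is already complete: 39 + 3 + 27 + -24 + 15 = 60, so that is the magic constant.
Using row 5: 30 + 18 + 42 + (-9) + ? → (5,2) = 60 − 81 = -21.
Column 1: 6 + (-12) + 39 + 30 + ? = 60, so (4,1) = -3.
Column 4: 33 + (-24) + 9 + 42 + ? = 60, so (2,4) = 0.
The remaining cell in column 5 is (1,5) = 60 − 78 = -18.
From row 2, 60 − (-12 + 12 + 0 + 24) gives (2,3) = 36.
From row 4, 60 − (-3 + (-15) + 9 + 48) gives (4,2) = 21.
Using column 2: 12 + 3 + 21 + (-21) + ? → (1,2) = 60 − 15 = 45.
Column 3: 36 + 27 + (-15) + 18 + ? = 60, so (1,3) = -6.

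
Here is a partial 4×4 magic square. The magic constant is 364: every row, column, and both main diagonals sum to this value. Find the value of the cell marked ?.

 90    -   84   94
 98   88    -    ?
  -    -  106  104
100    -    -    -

Using row 1: 90 + 84 + 94 + ? → (1,2) = 364 − 268 = 96.
The remaining cell in column 1 is (3,1) = 364 − 288 = 76.
Main diagonal: 90 + 88 + 106 + ? = 364, so (4,4) = 80.
Row 3 must total 364; the given cells sum to 286, so (3,2) = 78.
From column 2, 364 − (96 + 88 + 78) gives (4,2) = 102.
Using column 4: 94 + 104 + 80 + ? → (2,4) = 364 − 278 = 86.

86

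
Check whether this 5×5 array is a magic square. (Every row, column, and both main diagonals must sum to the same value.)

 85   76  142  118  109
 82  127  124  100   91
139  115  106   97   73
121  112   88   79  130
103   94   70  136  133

Row 1: 85 + 76 + 142 + 118 + 109 = 530.
Row 2: 82 + 127 + 124 + 100 + 91 = 524.
Row 3: 139 + 115 + 106 + 97 + 73 = 530.
Row 4: 121 + 112 + 88 + 79 + 130 = 530.
Row 5: 103 + 94 + 70 + 136 + 133 = 536.
Column 1: 85 + 82 + 139 + 121 + 103 = 530.
Column 2: 76 + 127 + 115 + 112 + 94 = 524.
Column 3: 142 + 124 + 106 + 88 + 70 = 530.
Column 4: 118 + 100 + 97 + 79 + 136 = 530.
Column 5: 109 + 91 + 73 + 130 + 133 = 536.
Main diagonal: 85 + 127 + 106 + 79 + 133 = 530.
Anti-diagonal: 109 + 100 + 106 + 112 + 103 = 530.

No — row 5 sums to 536 but column 2 sums to 524.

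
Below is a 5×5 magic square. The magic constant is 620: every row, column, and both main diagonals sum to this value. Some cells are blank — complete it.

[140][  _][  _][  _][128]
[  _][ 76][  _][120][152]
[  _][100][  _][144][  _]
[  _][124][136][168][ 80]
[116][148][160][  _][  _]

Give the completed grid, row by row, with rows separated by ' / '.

140 172 84 96 128 / 164 76 108 120 152 / 88 100 132 144 156 / 112 124 136 168 80 / 116 148 160 92 104

Row 4 needs 620; the known cells sum to 508, so (4,1) = 112.
The remaining cell in column 2 is (1,2) = 620 − 448 = 172.
Using anti-diagonal: 128 + 120 + 124 + 116 + ? → (3,3) = 620 − 488 = 132.
Using main diagonal: 140 + 76 + 132 + 168 + ? → (5,5) = 620 − 516 = 104.
Using row 5: 116 + 148 + 160 + 104 + ? → (5,4) = 620 − 528 = 92.
The remaining cell in column 4 is (1,4) = 620 − 524 = 96.
Column 5: 128 + 152 + 80 + 104 + ? = 620, so (3,5) = 156.
The remaining cell in row 1 is (1,3) = 620 − 536 = 84.
Row 3 must total 620; the given cells sum to 532, so (3,1) = 88.
From column 1, 620 − (140 + 88 + 112 + 116) gives (2,1) = 164.
From column 3, 620 − (84 + 132 + 136 + 160) gives (2,3) = 108.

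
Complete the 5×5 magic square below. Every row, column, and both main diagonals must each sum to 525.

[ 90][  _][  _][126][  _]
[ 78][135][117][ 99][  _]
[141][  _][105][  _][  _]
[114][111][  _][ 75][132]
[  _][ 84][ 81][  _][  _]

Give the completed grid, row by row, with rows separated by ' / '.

90 72 129 126 108 / 78 135 117 99 96 / 141 123 105 87 69 / 114 111 93 75 132 / 102 84 81 138 120

Row 2 needs 525; the known cells sum to 429, so (2,5) = 96.
Using row 4: 114 + 111 + 75 + 132 + ? → (4,3) = 525 − 432 = 93.
Column 1: 90 + 78 + 141 + 114 + ? = 525, so (5,1) = 102.
The remaining cell in column 3 is (1,3) = 525 − 396 = 129.
Using main diagonal: 90 + 135 + 105 + 75 + ? → (5,5) = 525 − 405 = 120.
Using anti-diagonal: 99 + 105 + 111 + 102 + ? → (1,5) = 525 − 417 = 108.
The remaining cell in row 1 is (1,2) = 525 − 453 = 72.
Row 5 must total 525; the given cells sum to 387, so (5,4) = 138.
Column 2 needs 525; the known cells sum to 402, so (3,2) = 123.
From column 4, 525 − (126 + 99 + 75 + 138) gives (3,4) = 87.
Column 5 needs 525; the known cells sum to 456, so (3,5) = 69.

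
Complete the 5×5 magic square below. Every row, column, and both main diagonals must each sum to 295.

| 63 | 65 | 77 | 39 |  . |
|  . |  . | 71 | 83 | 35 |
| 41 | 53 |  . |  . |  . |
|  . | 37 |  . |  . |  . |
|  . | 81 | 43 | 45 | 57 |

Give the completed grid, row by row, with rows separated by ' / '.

63 65 77 39 51 / 47 59 71 83 35 / 41 53 55 67 79 / 75 37 49 61 73 / 69 81 43 45 57

The remaining cell in row 1 is (1,5) = 295 − 244 = 51.
Row 5 must total 295; the given cells sum to 226, so (5,1) = 69.
Column 2 needs 295; the known cells sum to 236, so (2,2) = 59.
Anti-diagonal must total 295; the given cells sum to 240, so (3,3) = 55.
Row 2: 59 + 71 + 83 + 35 + ? = 295, so (2,1) = 47.
Using column 1: 63 + 47 + 41 + 69 + ? → (4,1) = 295 − 220 = 75.
Column 3 needs 295; the known cells sum to 246, so (4,3) = 49.
From main diagonal, 295 − (63 + 59 + 55 + 57) gives (4,4) = 61.
From row 4, 295 − (75 + 37 + 49 + 61) gives (4,5) = 73.
From column 4, 295 − (39 + 83 + 61 + 45) gives (3,4) = 67.
Using column 5: 51 + 35 + 73 + 57 + ? → (3,5) = 295 − 216 = 79.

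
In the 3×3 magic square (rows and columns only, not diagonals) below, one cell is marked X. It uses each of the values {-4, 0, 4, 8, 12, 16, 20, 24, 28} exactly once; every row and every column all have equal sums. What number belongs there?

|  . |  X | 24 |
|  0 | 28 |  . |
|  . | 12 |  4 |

-4

The 9 entries sum to 108, so each line sums to 108/3 = 36.
Row 2 must total 36; the given cells sum to 28, so (2,3) = 8.
Row 3 needs 36; the known cells sum to 16, so (3,1) = 20.
From column 1, 36 − (0 + 20) gives (1,1) = 16.
From column 2, 36 − (28 + 12) gives (1,2) = -4.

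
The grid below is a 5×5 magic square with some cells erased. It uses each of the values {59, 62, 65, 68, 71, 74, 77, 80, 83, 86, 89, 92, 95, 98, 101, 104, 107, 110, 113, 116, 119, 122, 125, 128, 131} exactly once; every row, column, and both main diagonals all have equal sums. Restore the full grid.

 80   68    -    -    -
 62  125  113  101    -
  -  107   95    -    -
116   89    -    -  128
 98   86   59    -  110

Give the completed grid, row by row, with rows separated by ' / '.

The 25 entries sum to 2375, so each line sums to 2375/5 = 475.
From row 2, 475 − (62 + 125 + 113 + 101) gives (2,5) = 74.
Using row 5: 98 + 86 + 59 + 110 + ? → (5,4) = 475 − 353 = 122.
From column 1, 475 − (80 + 62 + 116 + 98) gives (3,1) = 119.
Main diagonal: 80 + 125 + 95 + 110 + ? = 475, so (4,4) = 65.
Anti-diagonal: 101 + 95 + 89 + 98 + ? = 475, so (1,5) = 92.
Row 4 must total 475; the given cells sum to 398, so (4,3) = 77.
Using column 3: 113 + 95 + 77 + 59 + ? → (1,3) = 475 − 344 = 131.
Column 5 must total 475; the given cells sum to 404, so (3,5) = 71.
Row 1 needs 475; the known cells sum to 371, so (1,4) = 104.
Row 3 must total 475; the given cells sum to 392, so (3,4) = 83.

80 68 131 104 92 / 62 125 113 101 74 / 119 107 95 83 71 / 116 89 77 65 128 / 98 86 59 122 110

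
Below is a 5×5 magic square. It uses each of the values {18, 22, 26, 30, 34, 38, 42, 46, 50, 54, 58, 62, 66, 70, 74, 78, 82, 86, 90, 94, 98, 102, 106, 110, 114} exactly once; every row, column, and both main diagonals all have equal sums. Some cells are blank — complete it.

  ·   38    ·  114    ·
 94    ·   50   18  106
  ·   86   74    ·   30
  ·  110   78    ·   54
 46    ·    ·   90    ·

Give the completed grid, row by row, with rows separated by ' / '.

70 38 26 114 82 / 94 62 50 18 106 / 98 86 74 42 30 / 22 110 78 66 54 / 46 34 102 90 58

The 25 entries sum to 1650, so each line sums to 1650/5 = 330.
Row 2 needs 330; the known cells sum to 268, so (2,2) = 62.
The remaining cell in column 2 is (5,2) = 330 − 296 = 34.
From anti-diagonal, 330 − (18 + 74 + 110 + 46) gives (1,5) = 82.
The remaining cell in column 5 is (5,5) = 330 − 272 = 58.
Row 5 must total 330; the given cells sum to 228, so (5,3) = 102.
Column 3 must total 330; the given cells sum to 304, so (1,3) = 26.
Row 1: 38 + 26 + 114 + 82 + ? = 330, so (1,1) = 70.
Main diagonal must total 330; the given cells sum to 264, so (4,4) = 66.
Using row 4: 110 + 78 + 66 + 54 + ? → (4,1) = 330 − 308 = 22.
From column 1, 330 − (70 + 94 + 22 + 46) gives (3,1) = 98.
The remaining cell in column 4 is (3,4) = 330 − 288 = 42.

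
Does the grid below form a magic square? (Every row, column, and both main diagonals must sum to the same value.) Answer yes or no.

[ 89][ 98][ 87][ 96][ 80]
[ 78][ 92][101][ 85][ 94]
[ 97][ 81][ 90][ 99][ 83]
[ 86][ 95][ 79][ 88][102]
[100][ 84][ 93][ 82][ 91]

Yes

Row 1: 89 + 98 + 87 + 96 + 80 = 450.
Row 2: 78 + 92 + 101 + 85 + 94 = 450.
Row 3: 97 + 81 + 90 + 99 + 83 = 450.
Row 4: 86 + 95 + 79 + 88 + 102 = 450.
Row 5: 100 + 84 + 93 + 82 + 91 = 450.
Column 1: 89 + 78 + 97 + 86 + 100 = 450.
Column 2: 98 + 92 + 81 + 95 + 84 = 450.
Column 3: 87 + 101 + 90 + 79 + 93 = 450.
Column 4: 96 + 85 + 99 + 88 + 82 = 450.
Column 5: 80 + 94 + 83 + 102 + 91 = 450.
Main diagonal: 89 + 92 + 90 + 88 + 91 = 450.
Anti-diagonal: 80 + 85 + 90 + 95 + 100 = 450.
All lines sum to 450.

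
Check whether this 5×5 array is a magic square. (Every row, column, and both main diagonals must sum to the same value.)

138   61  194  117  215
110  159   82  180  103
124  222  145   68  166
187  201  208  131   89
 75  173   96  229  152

No — main diagonal sums to 725 but column 1 sums to 634.

Row 1: 138 + 61 + 194 + 117 + 215 = 725.
Row 2: 110 + 159 + 82 + 180 + 103 = 634.
Row 3: 124 + 222 + 145 + 68 + 166 = 725.
Row 4: 187 + 201 + 208 + 131 + 89 = 816.
Row 5: 75 + 173 + 96 + 229 + 152 = 725.
Column 1: 138 + 110 + 124 + 187 + 75 = 634.
Column 2: 61 + 159 + 222 + 201 + 173 = 816.
Column 3: 194 + 82 + 145 + 208 + 96 = 725.
Column 4: 117 + 180 + 68 + 131 + 229 = 725.
Column 5: 215 + 103 + 166 + 89 + 152 = 725.
Main diagonal: 138 + 159 + 145 + 131 + 152 = 725.
Anti-diagonal: 215 + 180 + 145 + 201 + 75 = 816.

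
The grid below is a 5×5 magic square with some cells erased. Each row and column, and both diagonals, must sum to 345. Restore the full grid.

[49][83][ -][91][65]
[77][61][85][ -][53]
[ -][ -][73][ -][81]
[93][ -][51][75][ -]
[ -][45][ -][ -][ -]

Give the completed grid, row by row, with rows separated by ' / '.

49 83 57 91 65 / 77 61 85 69 53 / 55 89 73 47 81 / 93 67 51 75 59 / 71 45 79 63 87

From row 1, 345 − (49 + 83 + 91 + 65) gives (1,3) = 57.
Row 2: 77 + 61 + 85 + 53 + ? = 345, so (2,4) = 69.
Column 3: 57 + 85 + 73 + 51 + ? = 345, so (5,3) = 79.
Main diagonal needs 345; the known cells sum to 258, so (5,5) = 87.
Column 5 must total 345; the given cells sum to 286, so (4,5) = 59.
Row 4: 93 + 51 + 75 + 59 + ? = 345, so (4,2) = 67.
From column 2, 345 − (83 + 61 + 67 + 45) gives (3,2) = 89.
Anti-diagonal needs 345; the known cells sum to 274, so (5,1) = 71.
Row 5 must total 345; the given cells sum to 282, so (5,4) = 63.
The remaining cell in column 1 is (3,1) = 345 − 290 = 55.
From column 4, 345 − (91 + 69 + 75 + 63) gives (3,4) = 47.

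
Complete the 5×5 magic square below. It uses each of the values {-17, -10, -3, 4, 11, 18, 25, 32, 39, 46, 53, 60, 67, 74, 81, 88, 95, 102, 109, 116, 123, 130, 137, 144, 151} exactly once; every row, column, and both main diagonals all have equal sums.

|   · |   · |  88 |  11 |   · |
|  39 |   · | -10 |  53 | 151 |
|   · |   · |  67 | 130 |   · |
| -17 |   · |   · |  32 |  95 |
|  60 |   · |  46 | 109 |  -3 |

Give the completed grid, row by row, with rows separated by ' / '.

137 25 88 11 74 / 39 102 -10 53 151 / 116 4 67 130 18 / -17 81 144 32 95 / 60 123 46 109 -3

The 25 entries sum to 1675, so each line sums to 1675/5 = 335.
Row 2 must total 335; the given cells sum to 233, so (2,2) = 102.
The remaining cell in row 5 is (5,2) = 335 − 212 = 123.
Using column 3: 88 + (-10) + 67 + 46 + ? → (4,3) = 335 − 191 = 144.
From main diagonal, 335 − (102 + 67 + 32 + (-3)) gives (1,1) = 137.
The remaining cell in row 4 is (4,2) = 335 − 254 = 81.
Column 1 needs 335; the known cells sum to 219, so (3,1) = 116.
The remaining cell in anti-diagonal is (1,5) = 335 − 261 = 74.
The remaining cell in row 1 is (1,2) = 335 − 310 = 25.
Using column 2: 25 + 102 + 81 + 123 + ? → (3,2) = 335 − 331 = 4.
The remaining cell in column 5 is (3,5) = 335 − 317 = 18.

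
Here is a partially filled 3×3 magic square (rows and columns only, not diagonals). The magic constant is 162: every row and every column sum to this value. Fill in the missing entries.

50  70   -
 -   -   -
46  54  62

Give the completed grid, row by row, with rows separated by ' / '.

From row 1, 162 − (50 + 70) gives (1,3) = 42.
Column 1 needs 162; the known cells sum to 96, so (2,1) = 66.
Column 2 must total 162; the given cells sum to 124, so (2,2) = 38.
From column 3, 162 − (42 + 62) gives (2,3) = 58.

50 70 42 / 66 38 58 / 46 54 62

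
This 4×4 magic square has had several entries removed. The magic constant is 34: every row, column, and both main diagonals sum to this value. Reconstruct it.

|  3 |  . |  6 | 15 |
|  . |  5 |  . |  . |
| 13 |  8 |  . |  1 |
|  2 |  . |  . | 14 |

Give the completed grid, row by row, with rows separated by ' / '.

Row 1 must total 34; the given cells sum to 24, so (1,2) = 10.
Row 3: 13 + 8 + 1 + ? = 34, so (3,3) = 12.
Column 1: 3 + 13 + 2 + ? = 34, so (2,1) = 16.
The remaining cell in column 2 is (4,2) = 34 − 23 = 11.
From column 4, 34 − (15 + 1 + 14) gives (2,4) = 4.
Anti-diagonal needs 34; the known cells sum to 25, so (2,3) = 9.
Row 4 needs 34; the known cells sum to 27, so (4,3) = 7.

3 10 6 15 / 16 5 9 4 / 13 8 12 1 / 2 11 7 14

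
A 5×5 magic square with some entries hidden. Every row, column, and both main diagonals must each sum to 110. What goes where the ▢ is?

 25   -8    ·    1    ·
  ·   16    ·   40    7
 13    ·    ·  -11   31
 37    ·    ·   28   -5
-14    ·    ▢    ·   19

Column 1 needs 110; the known cells sum to 61, so (2,1) = 49.
Column 4 must total 110; the given cells sum to 58, so (5,4) = 52.
From column 5, 110 − (7 + 31 + (-5) + 19) gives (1,5) = 58.
Main diagonal must total 110; the given cells sum to 88, so (3,3) = 22.
From anti-diagonal, 110 − (58 + 40 + 22 + (-14)) gives (4,2) = 4.
Using row 1: 25 + (-8) + 1 + 58 + ? → (1,3) = 110 − 76 = 34.
Row 2: 49 + 16 + 40 + 7 + ? = 110, so (2,3) = -2.
Row 3: 13 + 22 + (-11) + 31 + ? = 110, so (3,2) = 55.
Row 4: 37 + 4 + 28 + (-5) + ? = 110, so (4,3) = 46.
Column 2 must total 110; the given cells sum to 67, so (5,2) = 43.
Column 3 must total 110; the given cells sum to 100, so (5,3) = 10.

10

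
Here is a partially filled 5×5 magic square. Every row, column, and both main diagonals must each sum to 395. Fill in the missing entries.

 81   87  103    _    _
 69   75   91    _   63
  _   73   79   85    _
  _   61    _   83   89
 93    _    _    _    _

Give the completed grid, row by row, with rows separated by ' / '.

The remaining cell in row 2 is (2,4) = 395 − 298 = 97.
Column 2 must total 395; the given cells sum to 296, so (5,2) = 99.
Using main diagonal: 81 + 75 + 79 + 83 + ? → (5,5) = 395 − 318 = 77.
Anti-diagonal: 97 + 79 + 61 + 93 + ? = 395, so (1,5) = 65.
Using row 1: 81 + 87 + 103 + 65 + ? → (1,4) = 395 − 336 = 59.
The remaining cell in column 4 is (5,4) = 395 − 324 = 71.
The remaining cell in column 5 is (3,5) = 395 − 294 = 101.
Row 3: 73 + 79 + 85 + 101 + ? = 395, so (3,1) = 57.
The remaining cell in row 5 is (5,3) = 395 − 340 = 55.
Column 1 needs 395; the known cells sum to 300, so (4,1) = 95.
Column 3 must total 395; the given cells sum to 328, so (4,3) = 67.

81 87 103 59 65 / 69 75 91 97 63 / 57 73 79 85 101 / 95 61 67 83 89 / 93 99 55 71 77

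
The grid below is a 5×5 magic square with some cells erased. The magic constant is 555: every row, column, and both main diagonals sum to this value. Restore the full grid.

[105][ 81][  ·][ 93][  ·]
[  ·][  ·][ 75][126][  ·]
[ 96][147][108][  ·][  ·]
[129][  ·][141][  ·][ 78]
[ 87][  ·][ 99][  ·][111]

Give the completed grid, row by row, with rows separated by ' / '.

105 81 132 93 144 / 138 114 75 126 102 / 96 147 108 84 120 / 129 90 141 117 78 / 87 123 99 135 111

Column 1 must total 555; the given cells sum to 417, so (2,1) = 138.
Using column 3: 75 + 108 + 141 + 99 + ? → (1,3) = 555 − 423 = 132.
The remaining cell in row 1 is (1,5) = 555 − 411 = 144.
From anti-diagonal, 555 − (144 + 126 + 108 + 87) gives (4,2) = 90.
The remaining cell in row 4 is (4,4) = 555 − 438 = 117.
From main diagonal, 555 − (105 + 108 + 117 + 111) gives (2,2) = 114.
Row 2 must total 555; the given cells sum to 453, so (2,5) = 102.
Using column 2: 81 + 114 + 147 + 90 + ? → (5,2) = 555 − 432 = 123.
Using column 5: 144 + 102 + 78 + 111 + ? → (3,5) = 555 − 435 = 120.
The remaining cell in row 3 is (3,4) = 555 − 471 = 84.
Row 5 must total 555; the given cells sum to 420, so (5,4) = 135.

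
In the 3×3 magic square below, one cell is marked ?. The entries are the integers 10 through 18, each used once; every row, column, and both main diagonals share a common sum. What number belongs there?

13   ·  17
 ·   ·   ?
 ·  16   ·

The entries are 10 through 18, which sum to 126, so each line sums to 126/3 = 42.
Row 1 needs 42; the known cells sum to 30, so (1,2) = 12.
Column 2 must total 42; the given cells sum to 28, so (2,2) = 14.
From main diagonal, 42 − (13 + 14) gives (3,3) = 15.
Anti-diagonal: 17 + 14 + ? = 42, so (3,1) = 11.
Column 1: 13 + 11 + ? = 42, so (2,1) = 18.
Column 3 must total 42; the given cells sum to 32, so (2,3) = 10.

10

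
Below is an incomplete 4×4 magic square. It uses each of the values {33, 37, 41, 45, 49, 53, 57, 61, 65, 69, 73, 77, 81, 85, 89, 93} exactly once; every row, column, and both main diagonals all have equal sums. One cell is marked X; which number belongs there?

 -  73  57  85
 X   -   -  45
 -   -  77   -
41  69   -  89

The 16 entries sum to 1008, so each line sums to 1008/4 = 252.
Row 1 needs 252; the known cells sum to 215, so (1,1) = 37.
The remaining cell in row 4 is (4,3) = 252 − 199 = 53.
The remaining cell in column 3 is (2,3) = 252 − 187 = 65.
From column 4, 252 − (85 + 45 + 89) gives (3,4) = 33.
Main diagonal: 37 + 77 + 89 + ? = 252, so (2,2) = 49.
From anti-diagonal, 252 − (85 + 65 + 41) gives (3,2) = 61.
Row 2 needs 252; the known cells sum to 159, so (2,1) = 93.

93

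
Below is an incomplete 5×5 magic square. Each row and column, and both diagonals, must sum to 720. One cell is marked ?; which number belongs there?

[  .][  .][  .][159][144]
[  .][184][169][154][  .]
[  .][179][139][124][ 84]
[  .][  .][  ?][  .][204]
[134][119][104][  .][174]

From row 3, 720 − (179 + 139 + 124 + 84) gives (3,1) = 194.
From row 5, 720 − (134 + 119 + 104 + 174) gives (5,4) = 189.
From column 4, 720 − (159 + 154 + 124 + 189) gives (4,4) = 94.
The remaining cell in column 5 is (2,5) = 720 − 606 = 114.
Main diagonal needs 720; the known cells sum to 591, so (1,1) = 129.
Anti-diagonal needs 720; the known cells sum to 571, so (4,2) = 149.
Row 2: 184 + 169 + 154 + 114 + ? = 720, so (2,1) = 99.
Using column 1: 129 + 99 + 194 + 134 + ? → (4,1) = 720 − 556 = 164.
Using column 2: 184 + 179 + 149 + 119 + ? → (1,2) = 720 − 631 = 89.
Using row 1: 129 + 89 + 159 + 144 + ? → (1,3) = 720 − 521 = 199.
Row 4 must total 720; the given cells sum to 611, so (4,3) = 109.

109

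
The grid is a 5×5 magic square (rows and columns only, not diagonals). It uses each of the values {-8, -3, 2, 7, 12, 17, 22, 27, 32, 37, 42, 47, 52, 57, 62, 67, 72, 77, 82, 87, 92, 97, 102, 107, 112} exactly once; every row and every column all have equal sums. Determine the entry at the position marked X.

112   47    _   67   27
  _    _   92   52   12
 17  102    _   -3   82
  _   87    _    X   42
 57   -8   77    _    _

107

The 25 entries sum to 1300, so each line sums to 1300/5 = 260.
Row 1 needs 260; the known cells sum to 253, so (1,3) = 7.
Row 3: 17 + 102 + (-3) + 82 + ? = 260, so (3,3) = 62.
Column 2 needs 260; the known cells sum to 228, so (2,2) = 32.
The remaining cell in column 3 is (4,3) = 260 − 238 = 22.
From column 5, 260 − (27 + 12 + 82 + 42) gives (5,5) = 97.
From row 2, 260 − (32 + 92 + 52 + 12) gives (2,1) = 72.
From row 5, 260 − (57 + (-8) + 77 + 97) gives (5,4) = 37.
Using column 1: 112 + 72 + 17 + 57 + ? → (4,1) = 260 − 258 = 2.
From column 4, 260 − (67 + 52 + (-3) + 37) gives (4,4) = 107.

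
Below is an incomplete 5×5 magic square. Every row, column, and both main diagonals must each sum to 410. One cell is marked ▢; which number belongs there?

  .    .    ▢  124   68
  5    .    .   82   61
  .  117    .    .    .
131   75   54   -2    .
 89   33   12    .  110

145

Using row 4: 131 + 75 + 54 + (-2) + ? → (4,5) = 410 − 258 = 152.
Row 5 must total 410; the given cells sum to 244, so (5,4) = 166.
Using column 4: 124 + 82 + (-2) + 166 + ? → (3,4) = 410 − 370 = 40.
From column 5, 410 − (68 + 61 + 152 + 110) gives (3,5) = 19.
Anti-diagonal needs 410; the known cells sum to 314, so (3,3) = 96.
Row 3 must total 410; the given cells sum to 272, so (3,1) = 138.
Column 1 must total 410; the given cells sum to 363, so (1,1) = 47.
Main diagonal: 47 + 96 + (-2) + 110 + ? = 410, so (2,2) = 159.
Row 2 must total 410; the given cells sum to 307, so (2,3) = 103.
Column 2 must total 410; the given cells sum to 384, so (1,2) = 26.
From column 3, 410 − (103 + 96 + 54 + 12) gives (1,3) = 145.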